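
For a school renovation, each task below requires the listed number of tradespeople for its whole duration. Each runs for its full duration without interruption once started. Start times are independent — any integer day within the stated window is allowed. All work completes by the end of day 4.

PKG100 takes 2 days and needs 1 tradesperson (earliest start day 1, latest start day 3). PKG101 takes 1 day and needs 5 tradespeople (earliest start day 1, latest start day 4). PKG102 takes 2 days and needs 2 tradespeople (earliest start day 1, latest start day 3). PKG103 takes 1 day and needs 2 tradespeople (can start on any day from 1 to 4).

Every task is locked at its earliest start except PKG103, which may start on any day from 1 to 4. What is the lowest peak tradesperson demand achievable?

8

PKG103@1: d1:10  d2:3  d3:0  d4:0 → peak 10
PKG103@2: d1:8  d2:5  d3:0  d4:0 → peak 8
PKG103@3: d1:8  d2:3  d3:2  d4:0 → peak 8
PKG103@4: d1:8  d2:3  d3:0  d4:2 → peak 8
Best is PKG103@2, peak 8.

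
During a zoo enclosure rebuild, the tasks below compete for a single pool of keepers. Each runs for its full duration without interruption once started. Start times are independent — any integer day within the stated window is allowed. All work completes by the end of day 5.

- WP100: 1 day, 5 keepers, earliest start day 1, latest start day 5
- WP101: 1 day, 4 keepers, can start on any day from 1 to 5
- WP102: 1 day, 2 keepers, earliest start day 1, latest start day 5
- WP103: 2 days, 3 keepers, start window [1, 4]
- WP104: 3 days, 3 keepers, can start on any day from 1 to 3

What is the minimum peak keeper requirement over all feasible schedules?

6

Early-start (WP100@1, WP101@1, WP102@1, WP103@1, WP104@1) gives peak 17: d1:17  d2:6  d3:3  d4:0  d5:0.
Shift WP101→2, WP102→2, WP103→3, WP104→3.
Schedule WP100@1, WP101@2, WP102@2, WP103@3, WP104@3: d1:5  d2:6  d3:6  d4:6  d5:3 — peak 6.
Total keeper-days = 26 over 5 days ⇒ peak ≥ ⌈26/5⌉ = 6, so 6 is optimal.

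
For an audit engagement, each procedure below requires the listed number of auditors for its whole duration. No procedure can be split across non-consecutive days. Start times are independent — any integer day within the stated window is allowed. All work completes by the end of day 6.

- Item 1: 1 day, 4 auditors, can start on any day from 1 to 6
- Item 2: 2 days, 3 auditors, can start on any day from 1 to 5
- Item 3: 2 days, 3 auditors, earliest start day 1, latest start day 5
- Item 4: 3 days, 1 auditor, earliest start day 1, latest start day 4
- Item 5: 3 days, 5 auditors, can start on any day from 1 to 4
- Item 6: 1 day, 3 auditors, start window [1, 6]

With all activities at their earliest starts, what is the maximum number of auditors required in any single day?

Early-start schedule: Item 1@1, Item 2@1, Item 3@1, Item 4@1, Item 5@1, Item 6@1.
Load per day: day 1: 19, day 2: 12, day 3: 6, day 4: 0, day 5: 0, day 6: 0.
Peak is 19.

19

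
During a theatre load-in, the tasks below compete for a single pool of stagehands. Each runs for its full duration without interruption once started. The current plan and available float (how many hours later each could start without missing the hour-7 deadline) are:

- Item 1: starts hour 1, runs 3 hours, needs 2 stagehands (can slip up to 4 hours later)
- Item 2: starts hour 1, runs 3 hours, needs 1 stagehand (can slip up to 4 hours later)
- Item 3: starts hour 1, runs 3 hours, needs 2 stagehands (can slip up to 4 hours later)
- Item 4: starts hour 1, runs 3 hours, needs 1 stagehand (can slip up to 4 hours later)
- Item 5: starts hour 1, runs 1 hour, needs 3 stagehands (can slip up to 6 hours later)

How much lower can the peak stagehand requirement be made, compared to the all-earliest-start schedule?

Early-start peak: h1:9  h2:6  h3:6  h4:0  h5:0  h6:0  h7:0 ⇒ 9.
Leveled (Item 1@1, Item 2@1, Item 3@4, Item 4@4, Item 5@7): h1:3  h2:3  h3:3  h4:3  h5:3  h6:3  h7:3 ⇒ 3.
Reduction 9 − 3 = 6.

6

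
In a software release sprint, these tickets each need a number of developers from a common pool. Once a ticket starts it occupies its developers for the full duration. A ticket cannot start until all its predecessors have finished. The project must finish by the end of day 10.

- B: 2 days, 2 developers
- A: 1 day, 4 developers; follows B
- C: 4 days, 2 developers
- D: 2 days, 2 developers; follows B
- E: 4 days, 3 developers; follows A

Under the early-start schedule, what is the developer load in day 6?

At early start, day 6 has: E.
Demand: 3 = 3.

3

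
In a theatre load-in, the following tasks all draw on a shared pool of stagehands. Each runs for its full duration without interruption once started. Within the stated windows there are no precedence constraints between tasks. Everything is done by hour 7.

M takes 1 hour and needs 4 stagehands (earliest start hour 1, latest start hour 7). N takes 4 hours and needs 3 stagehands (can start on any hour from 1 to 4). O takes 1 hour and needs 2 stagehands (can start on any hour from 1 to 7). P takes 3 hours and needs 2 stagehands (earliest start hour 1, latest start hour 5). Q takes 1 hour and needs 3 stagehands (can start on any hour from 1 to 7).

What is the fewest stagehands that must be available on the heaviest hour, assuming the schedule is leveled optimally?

5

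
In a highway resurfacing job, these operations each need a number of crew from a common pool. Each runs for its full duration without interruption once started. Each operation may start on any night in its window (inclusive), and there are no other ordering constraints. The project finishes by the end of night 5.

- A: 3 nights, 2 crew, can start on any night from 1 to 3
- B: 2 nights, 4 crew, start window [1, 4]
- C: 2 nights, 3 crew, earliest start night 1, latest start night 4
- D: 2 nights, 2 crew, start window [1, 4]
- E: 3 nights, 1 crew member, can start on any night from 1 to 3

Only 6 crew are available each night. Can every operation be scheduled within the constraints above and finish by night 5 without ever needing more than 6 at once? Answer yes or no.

Schedule A@1, B@1, C@3, D@4, E@3: n1:6  n2:6  n3:6  n4:6  n5:3 — peak 6 ≤ 6.

yes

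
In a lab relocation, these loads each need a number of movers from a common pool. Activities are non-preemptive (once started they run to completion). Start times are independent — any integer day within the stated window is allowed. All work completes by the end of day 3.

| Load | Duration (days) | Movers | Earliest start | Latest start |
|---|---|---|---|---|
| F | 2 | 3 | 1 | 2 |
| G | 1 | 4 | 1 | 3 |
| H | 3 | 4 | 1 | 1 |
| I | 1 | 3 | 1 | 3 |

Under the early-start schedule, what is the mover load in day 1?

At early start, day 1 has: F, G, H, I.
Demand: 3 + 4 + 4 + 3 = 14.

14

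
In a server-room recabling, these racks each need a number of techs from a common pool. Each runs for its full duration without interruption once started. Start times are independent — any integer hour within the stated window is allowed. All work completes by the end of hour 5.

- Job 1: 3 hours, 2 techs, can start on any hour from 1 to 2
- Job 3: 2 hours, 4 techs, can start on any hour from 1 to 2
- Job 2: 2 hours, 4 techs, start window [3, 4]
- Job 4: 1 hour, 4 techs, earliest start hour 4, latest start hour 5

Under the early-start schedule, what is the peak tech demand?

8

Early-start schedule: Job 1@1, Job 3@1, Job 2@3, Job 4@4.
Load per hour: hour 1: 6, hour 2: 6, hour 3: 6, hour 4: 8, hour 5: 0.
Peak is 8.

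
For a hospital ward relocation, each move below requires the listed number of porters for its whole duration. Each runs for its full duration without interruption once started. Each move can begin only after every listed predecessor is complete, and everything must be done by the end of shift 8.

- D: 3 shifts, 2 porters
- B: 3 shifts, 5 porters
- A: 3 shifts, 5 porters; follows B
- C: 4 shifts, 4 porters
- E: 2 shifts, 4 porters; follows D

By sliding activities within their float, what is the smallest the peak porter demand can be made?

9

Early-start (D@1, B@1, A@4, C@1, E@4) gives peak 13: s1:11  s2:11  s3:11  s4:13  s5:9  s6:5  s7:0  s8:0.
Shift C→4, E→7.
Schedule D@1, B@1, A@4, C@4, E@7: s1:7  s2:7  s3:7  s4:9  s5:9  s6:9  s7:8  s8:4 — peak 9.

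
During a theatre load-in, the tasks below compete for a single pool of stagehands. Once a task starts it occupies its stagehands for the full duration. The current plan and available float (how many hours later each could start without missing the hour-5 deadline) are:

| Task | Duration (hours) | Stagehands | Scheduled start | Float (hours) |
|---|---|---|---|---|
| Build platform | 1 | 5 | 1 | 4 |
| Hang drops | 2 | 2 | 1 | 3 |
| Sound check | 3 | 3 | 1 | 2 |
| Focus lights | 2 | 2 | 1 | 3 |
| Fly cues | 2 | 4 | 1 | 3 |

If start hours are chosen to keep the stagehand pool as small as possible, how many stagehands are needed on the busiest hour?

Early-start (Build platform@1, Hang drops@1, Sound check@1, Focus lights@1, Fly cues@1) gives peak 16: h1:16  h2:11  h3:3  h4:0  h5:0.
Shift Sound check→2, Focus lights→2, Fly cues→4.
Schedule Build platform@1, Hang drops@1, Sound check@2, Focus lights@2, Fly cues@4: h1:7  h2:7  h3:5  h4:7  h5:4 — peak 7.

7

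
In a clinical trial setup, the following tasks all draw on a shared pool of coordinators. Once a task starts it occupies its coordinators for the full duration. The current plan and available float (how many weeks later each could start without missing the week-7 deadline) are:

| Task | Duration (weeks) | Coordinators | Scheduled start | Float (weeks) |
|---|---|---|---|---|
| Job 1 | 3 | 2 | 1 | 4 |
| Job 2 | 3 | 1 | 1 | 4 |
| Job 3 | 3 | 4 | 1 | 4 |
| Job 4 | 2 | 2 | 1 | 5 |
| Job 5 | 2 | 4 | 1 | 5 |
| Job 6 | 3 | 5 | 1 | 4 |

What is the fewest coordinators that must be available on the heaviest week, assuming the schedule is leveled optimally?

8

Early-start (Job 1@1, Job 2@1, Job 3@1, Job 4@1, Job 5@1, Job 6@1) gives peak 18: w1:18  w2:18  w3:12  w4:0  w5:0  w6:0  w7:0.
Shift Job 3→4, Job 4→4, Job 5→6.
Schedule Job 1@1, Job 2@1, Job 3@4, Job 4@4, Job 5@6, Job 6@1: w1:8  w2:8  w3:8  w4:6  w5:6  w6:8  w7:4 — peak 8.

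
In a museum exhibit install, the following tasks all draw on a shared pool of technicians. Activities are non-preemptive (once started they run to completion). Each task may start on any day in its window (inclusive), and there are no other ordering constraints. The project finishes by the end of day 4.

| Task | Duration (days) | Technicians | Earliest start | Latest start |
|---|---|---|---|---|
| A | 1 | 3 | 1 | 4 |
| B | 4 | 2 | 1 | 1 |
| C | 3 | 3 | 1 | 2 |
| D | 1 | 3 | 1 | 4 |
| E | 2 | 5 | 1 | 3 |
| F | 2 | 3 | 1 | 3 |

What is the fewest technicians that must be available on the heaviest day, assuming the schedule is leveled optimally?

Early-start (A@1, B@1, C@1, D@1, E@1, F@1) gives peak 19: d1:19  d2:13  d3:5  d4:2.
Shift D→2, E→3.
Schedule A@1, B@1, C@1, D@2, E@3, F@1: d1:11  d2:11  d3:10  d4:7 — peak 11.

11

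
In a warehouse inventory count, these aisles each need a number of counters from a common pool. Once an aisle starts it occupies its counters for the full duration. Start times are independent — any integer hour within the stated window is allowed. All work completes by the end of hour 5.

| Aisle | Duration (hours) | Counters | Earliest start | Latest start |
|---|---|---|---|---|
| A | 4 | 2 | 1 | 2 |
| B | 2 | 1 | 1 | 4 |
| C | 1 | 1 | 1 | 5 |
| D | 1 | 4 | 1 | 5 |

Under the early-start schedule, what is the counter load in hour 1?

8

At early start, hour 1 has: A, B, C, D.
Demand: 2 + 1 + 1 + 4 = 8.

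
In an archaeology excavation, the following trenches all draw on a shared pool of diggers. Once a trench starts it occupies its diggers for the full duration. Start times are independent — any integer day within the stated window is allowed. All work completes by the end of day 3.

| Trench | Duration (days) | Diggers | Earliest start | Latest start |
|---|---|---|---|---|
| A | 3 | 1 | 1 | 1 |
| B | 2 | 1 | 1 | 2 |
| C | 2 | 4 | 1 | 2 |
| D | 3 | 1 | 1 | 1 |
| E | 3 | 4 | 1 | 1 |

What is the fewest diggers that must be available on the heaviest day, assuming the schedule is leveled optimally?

Schedule A@1, B@1, C@1, D@1, E@1: d1:11  d2:11  d3:6 — peak 11.
No arrangement of the 4 feasible schedules does better.

11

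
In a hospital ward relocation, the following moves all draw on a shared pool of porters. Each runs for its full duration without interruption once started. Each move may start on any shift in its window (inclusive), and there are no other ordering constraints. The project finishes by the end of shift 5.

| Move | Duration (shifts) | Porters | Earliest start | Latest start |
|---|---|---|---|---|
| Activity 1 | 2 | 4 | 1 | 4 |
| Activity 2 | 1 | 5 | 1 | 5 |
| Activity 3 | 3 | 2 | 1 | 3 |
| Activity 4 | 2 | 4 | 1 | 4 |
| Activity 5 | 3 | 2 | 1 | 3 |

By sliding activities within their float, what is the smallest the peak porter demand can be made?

8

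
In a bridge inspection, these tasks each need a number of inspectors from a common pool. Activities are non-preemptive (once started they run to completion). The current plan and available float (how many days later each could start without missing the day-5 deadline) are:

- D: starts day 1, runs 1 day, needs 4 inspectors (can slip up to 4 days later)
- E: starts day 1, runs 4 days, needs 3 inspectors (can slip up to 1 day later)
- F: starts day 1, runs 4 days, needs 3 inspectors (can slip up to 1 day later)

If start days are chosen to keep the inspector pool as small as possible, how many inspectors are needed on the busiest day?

Early-start (D@1, E@1, F@1) gives peak 10: d1:10  d2:6  d3:6  d4:6  d5:0.
Shift E→2, F→2.
Schedule D@1, E@2, F@2: d1:4  d2:6  d3:6  d4:6  d5:6 — peak 6.
Total inspector-days = 28 over 5 days ⇒ peak ≥ ⌈28/5⌉ = 6, so 6 is optimal.

6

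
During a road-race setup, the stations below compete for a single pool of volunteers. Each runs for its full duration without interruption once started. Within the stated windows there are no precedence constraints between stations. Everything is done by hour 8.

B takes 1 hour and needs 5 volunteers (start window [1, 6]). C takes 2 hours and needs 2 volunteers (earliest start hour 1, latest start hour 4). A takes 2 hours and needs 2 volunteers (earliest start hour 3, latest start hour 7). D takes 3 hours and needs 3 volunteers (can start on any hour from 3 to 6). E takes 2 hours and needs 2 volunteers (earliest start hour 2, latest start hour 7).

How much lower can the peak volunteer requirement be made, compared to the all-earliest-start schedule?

Early-start peak: h1:7  h2:4  h3:7  h4:5  h5:3  h6:0  h7:0  h8:0 ⇒ 7.
Leveled (B@1, C@2, A@3, D@4, E@5): h1:5  h2:2  h3:4  h4:5  h5:5  h6:5  h7:0  h8:0 ⇒ 5.
Reduction 7 − 5 = 2.

2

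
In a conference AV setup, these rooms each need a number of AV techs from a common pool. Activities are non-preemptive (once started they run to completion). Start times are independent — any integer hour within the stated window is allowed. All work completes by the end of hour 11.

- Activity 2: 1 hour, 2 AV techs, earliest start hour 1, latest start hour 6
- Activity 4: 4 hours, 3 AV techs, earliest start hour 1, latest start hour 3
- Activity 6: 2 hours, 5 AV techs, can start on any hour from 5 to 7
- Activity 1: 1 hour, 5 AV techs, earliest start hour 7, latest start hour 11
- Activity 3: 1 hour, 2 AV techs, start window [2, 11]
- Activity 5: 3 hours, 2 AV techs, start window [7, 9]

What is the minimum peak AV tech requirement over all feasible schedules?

Early-start (Activity 2@1, Activity 4@1, Activity 6@5, Activity 1@7, Activity 3@2, Activity 5@7) gives peak 7: h1:5  h2:5  h3:3  h4:3  h5:5  h6:5  h7:7  h8:2  h9:2  h10:0  h11:0.
Shift Activity 5→8.
Schedule Activity 2@1, Activity 4@1, Activity 6@5, Activity 1@7, Activity 3@2, Activity 5@8: h1:5  h2:5  h3:3  h4:3  h5:5  h6:5  h7:5  h8:2  h9:2  h10:2  h11:0 — peak 5.

5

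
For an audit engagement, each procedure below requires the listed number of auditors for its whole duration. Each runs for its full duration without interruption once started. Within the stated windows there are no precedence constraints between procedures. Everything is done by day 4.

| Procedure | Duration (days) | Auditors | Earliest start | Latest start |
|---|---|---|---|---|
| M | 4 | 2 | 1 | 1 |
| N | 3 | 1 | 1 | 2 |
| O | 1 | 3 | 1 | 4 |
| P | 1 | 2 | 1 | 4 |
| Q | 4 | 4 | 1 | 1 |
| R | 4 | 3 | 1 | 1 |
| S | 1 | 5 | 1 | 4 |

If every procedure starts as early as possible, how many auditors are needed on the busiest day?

Early-start schedule: M@1, N@1, O@1, P@1, Q@1, R@1, S@1.
Load per day: day 1: 20, day 2: 10, day 3: 10, day 4: 9.
Peak is 20.

20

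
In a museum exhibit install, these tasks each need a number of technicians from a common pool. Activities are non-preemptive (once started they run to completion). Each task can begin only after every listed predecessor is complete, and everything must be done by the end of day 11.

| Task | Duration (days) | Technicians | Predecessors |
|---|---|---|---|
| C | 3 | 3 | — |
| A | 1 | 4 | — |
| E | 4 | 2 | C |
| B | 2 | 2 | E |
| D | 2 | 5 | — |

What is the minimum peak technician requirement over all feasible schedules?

6

Early-start (C@1, A@1, E@4, B@8, D@1) gives peak 12: d1:12  d2:8  d3:3  d4:2  d5:2  d6:2  d7:2  d8:2  d9:2  d10:0  d11:0.
Shift A→4, D→10.
Schedule C@1, A@4, E@4, B@8, D@10: d1:3  d2:3  d3:3  d4:6  d5:2  d6:2  d7:2  d8:2  d9:2  d10:5  d11:5 — peak 6.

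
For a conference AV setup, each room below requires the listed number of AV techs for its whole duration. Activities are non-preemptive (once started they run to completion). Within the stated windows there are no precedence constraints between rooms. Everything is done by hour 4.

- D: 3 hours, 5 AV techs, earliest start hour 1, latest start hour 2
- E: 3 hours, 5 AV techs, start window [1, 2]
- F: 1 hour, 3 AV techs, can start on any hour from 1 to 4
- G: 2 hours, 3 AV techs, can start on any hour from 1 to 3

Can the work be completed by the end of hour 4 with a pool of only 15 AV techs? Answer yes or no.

Schedule D@1, E@1, F@1, G@2: h1:13  h2:13  h3:13  h4:0 — peak 13 ≤ 15.

yes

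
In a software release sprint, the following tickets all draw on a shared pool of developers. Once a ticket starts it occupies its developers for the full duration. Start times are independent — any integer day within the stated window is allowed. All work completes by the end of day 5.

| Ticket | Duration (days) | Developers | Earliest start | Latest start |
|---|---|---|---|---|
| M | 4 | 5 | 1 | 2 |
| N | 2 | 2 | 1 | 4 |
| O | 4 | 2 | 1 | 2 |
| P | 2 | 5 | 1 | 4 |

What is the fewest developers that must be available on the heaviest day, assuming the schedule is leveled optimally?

Early-start (M@1, N@1, O@1, P@1) gives peak 14: d1:14  d2:14  d3:7  d4:7  d5:0.
Shift P→3.
Schedule M@1, N@1, O@1, P@3: d1:9  d2:9  d3:12  d4:12  d5:0 — peak 12.

12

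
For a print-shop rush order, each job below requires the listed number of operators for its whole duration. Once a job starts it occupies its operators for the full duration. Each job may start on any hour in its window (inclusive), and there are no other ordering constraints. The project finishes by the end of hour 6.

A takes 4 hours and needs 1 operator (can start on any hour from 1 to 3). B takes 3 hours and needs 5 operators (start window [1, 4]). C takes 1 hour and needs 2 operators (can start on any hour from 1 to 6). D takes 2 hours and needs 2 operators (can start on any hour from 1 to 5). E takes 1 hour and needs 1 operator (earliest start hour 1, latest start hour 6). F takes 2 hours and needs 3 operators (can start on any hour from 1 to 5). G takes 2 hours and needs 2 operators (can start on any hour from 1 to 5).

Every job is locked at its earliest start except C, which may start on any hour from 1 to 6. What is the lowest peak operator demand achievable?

14

C@1: h1:16  h2:13  h3:6  h4:1  h5:0  h6:0 → peak 16
C@2: h1:14  h2:15  h3:6  h4:1  h5:0  h6:0 → peak 15
C@3: h1:14  h2:13  h3:8  h4:1  h5:0  h6:0 → peak 14
C@4: h1:14  h2:13  h3:6  h4:3  h5:0  h6:0 → peak 14
C@5: h1:14  h2:13  h3:6  h4:1  h5:2  h6:0 → peak 14
C@6: h1:14  h2:13  h3:6  h4:1  h5:0  h6:2 → peak 14
Best is C@3, peak 14.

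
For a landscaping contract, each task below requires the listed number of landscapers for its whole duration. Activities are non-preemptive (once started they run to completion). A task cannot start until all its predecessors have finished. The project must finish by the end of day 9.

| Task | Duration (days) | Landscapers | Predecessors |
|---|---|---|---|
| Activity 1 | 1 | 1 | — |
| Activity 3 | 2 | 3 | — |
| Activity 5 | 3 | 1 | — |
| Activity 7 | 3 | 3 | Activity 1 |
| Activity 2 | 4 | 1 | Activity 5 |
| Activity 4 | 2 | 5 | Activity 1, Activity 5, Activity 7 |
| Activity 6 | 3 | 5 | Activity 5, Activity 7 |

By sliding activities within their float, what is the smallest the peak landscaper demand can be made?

7

Early-start (Activity 1@1, Activity 3@1, Activity 5@1, Activity 7@2, Activity 2@4, Activity 4@5, Activity 6@5) gives peak 11: d1:5  d2:7  d3:4  d4:4  d5:11  d6:11  d7:6  d8:0  d9:0.
Shift Activity 6→7.
Schedule Activity 1@1, Activity 3@1, Activity 5@1, Activity 7@2, Activity 2@4, Activity 4@5, Activity 6@7: d1:5  d2:7  d3:4  d4:4  d5:6  d6:6  d7:6  d8:5  d9:5 — peak 7.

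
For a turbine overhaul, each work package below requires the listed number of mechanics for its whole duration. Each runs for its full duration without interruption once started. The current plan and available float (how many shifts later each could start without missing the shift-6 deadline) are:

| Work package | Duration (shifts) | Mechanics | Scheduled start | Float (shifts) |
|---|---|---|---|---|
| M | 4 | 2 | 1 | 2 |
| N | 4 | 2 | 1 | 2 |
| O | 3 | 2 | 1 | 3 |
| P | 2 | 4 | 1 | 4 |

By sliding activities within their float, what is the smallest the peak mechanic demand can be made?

6

Early-start (M@1, N@1, O@1, P@1) gives peak 10: s1:10  s2:10  s3:6  s4:4  s5:0  s6:0.
Shift P→5.
Schedule M@1, N@1, O@1, P@5: s1:6  s2:6  s3:6  s4:4  s5:4  s6:4 — peak 6.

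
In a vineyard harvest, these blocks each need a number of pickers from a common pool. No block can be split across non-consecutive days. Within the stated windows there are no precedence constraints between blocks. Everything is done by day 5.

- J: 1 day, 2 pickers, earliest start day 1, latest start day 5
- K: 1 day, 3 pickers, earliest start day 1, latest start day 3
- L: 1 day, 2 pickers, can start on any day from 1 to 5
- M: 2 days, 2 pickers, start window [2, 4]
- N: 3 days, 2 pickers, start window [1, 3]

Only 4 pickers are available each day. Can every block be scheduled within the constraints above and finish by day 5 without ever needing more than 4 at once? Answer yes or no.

Schedule J@1, K@2, L@1, M@3, N@3: d1:4  d2:3  d3:4  d4:4  d5:2 — peak 4 ≤ 4.

yes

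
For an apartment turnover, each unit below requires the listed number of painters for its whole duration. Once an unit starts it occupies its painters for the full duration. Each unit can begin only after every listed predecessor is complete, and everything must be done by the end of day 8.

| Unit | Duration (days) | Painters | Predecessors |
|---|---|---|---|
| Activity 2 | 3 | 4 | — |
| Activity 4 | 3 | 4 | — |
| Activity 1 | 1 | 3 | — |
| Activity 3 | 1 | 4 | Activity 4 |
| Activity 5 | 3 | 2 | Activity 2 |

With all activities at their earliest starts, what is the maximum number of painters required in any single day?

11

Early-start schedule: Activity 2@1, Activity 4@1, Activity 1@1, Activity 3@4, Activity 5@4.
Load per day: day 1: 11, day 2: 8, day 3: 8, day 4: 6, day 5: 2, day 6: 2, day 7: 0, day 8: 0.
Peak is 11.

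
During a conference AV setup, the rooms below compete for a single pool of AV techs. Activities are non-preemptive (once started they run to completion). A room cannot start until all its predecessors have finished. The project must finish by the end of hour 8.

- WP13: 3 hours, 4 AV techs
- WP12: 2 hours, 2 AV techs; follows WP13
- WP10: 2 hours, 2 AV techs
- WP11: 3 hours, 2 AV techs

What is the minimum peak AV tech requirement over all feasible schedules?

Early-start (WP13@1, WP12@4, WP10@1, WP11@1) gives peak 8: h1:8  h2:8  h3:6  h4:2  h5:2  h6:0  h7:0  h8:0.
Shift WP10→4, WP11→6.
Schedule WP13@1, WP12@4, WP10@4, WP11@6: h1:4  h2:4  h3:4  h4:4  h5:4  h6:2  h7:2  h8:2 — peak 4.
Total AV tech-hours = 26 over 8 hours ⇒ peak ≥ ⌈26/8⌉ = 4, so 4 is optimal.

4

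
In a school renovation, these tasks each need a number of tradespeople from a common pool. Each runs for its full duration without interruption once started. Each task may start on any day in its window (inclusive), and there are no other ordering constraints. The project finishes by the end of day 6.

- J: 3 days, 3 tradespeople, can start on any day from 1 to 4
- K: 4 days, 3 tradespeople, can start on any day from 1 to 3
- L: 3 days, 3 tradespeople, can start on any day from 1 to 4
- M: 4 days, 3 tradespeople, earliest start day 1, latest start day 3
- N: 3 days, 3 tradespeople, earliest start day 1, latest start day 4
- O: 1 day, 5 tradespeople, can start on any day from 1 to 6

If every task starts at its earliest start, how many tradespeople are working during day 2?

15

At early start, day 2 has: J, K, L, M, N.
Demand: 3 + 3 + 3 + 3 + 3 = 15.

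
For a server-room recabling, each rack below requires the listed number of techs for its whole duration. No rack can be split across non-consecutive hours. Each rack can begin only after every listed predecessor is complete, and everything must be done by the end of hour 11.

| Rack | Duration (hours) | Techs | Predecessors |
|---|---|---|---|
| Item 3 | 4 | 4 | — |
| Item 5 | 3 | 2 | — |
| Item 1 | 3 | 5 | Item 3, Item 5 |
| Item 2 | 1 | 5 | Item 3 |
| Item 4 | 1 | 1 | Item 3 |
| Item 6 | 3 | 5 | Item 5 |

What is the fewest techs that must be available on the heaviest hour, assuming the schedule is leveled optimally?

Early-start (Item 3@1, Item 5@1, Item 1@5, Item 2@5, Item 4@5, Item 6@4) gives peak 16: h1:6  h2:6  h3:6  h4:9  h5:16  h6:10  h7:5  h8:0  h9:0  h10:0  h11:0.
Shift Item 2→8, Item 6→9.
Schedule Item 3@1, Item 5@1, Item 1@5, Item 2@8, Item 4@5, Item 6@9: h1:6  h2:6  h3:6  h4:4  h5:6  h6:5  h7:5  h8:5  h9:5  h10:5  h11:5 — peak 6.
Total tech-hours = 58 over 11 hours ⇒ peak ≥ ⌈58/11⌉ = 6, so 6 is optimal.

6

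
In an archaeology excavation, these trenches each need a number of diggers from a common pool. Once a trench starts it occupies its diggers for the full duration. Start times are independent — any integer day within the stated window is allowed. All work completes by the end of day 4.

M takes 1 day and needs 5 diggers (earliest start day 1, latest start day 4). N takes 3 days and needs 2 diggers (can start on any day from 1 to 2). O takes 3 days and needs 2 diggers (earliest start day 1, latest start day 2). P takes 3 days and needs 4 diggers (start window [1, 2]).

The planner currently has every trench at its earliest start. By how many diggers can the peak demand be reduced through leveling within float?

Early-start peak: d1:13  d2:8  d3:8  d4:0 ⇒ 13.
Leveled (M@1, N@1, O@2, P@2): d1:7  d2:8  d3:8  d4:6 ⇒ 8.
Reduction 13 − 8 = 5.

5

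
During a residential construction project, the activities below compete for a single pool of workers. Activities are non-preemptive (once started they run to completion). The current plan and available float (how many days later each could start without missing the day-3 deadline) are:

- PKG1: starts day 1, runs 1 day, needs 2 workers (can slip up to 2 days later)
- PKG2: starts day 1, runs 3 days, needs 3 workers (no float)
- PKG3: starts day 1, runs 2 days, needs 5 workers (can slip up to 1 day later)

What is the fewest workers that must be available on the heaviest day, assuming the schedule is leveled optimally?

Early-start (PKG1@1, PKG2@1, PKG3@1) gives peak 10: d1:10  d2:8  d3:3.
Shift PKG3→2.
Schedule PKG1@1, PKG2@1, PKG3@2: d1:5  d2:8  d3:8 — peak 8.
No arrangement of the 6 feasible schedules does better.

8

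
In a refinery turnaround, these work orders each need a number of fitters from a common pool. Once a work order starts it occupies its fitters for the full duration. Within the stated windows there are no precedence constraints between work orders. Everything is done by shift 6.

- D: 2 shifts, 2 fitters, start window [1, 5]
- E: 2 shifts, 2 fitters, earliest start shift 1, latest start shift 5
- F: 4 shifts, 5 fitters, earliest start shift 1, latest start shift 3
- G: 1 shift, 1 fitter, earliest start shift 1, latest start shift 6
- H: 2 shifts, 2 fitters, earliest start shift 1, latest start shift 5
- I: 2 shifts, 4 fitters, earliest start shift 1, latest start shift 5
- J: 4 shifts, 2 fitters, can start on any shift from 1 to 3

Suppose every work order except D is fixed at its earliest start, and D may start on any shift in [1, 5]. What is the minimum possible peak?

16

D@1: s1:18  s2:17  s3:7  s4:7  s5:0  s6:0 → peak 18
D@2: s1:16  s2:17  s3:9  s4:7  s5:0  s6:0 → peak 17
D@3: s1:16  s2:15  s3:9  s4:9  s5:0  s6:0 → peak 16
D@4: s1:16  s2:15  s3:7  s4:9  s5:2  s6:0 → peak 16
D@5: s1:16  s2:15  s3:7  s4:7  s5:2  s6:2 → peak 16
Best is D@3, peak 16.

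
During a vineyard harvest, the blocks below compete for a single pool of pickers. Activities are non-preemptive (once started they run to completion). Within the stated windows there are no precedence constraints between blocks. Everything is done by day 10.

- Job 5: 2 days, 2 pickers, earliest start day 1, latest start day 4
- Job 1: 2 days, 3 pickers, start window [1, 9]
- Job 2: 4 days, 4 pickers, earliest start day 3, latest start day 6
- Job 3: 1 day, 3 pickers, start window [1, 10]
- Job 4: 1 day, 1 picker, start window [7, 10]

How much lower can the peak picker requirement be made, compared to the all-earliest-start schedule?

Early-start peak: d1:8  d2:5  d3:4  d4:4  d5:4  d6:4  d7:1  d8:0  d9:0  d10:0 ⇒ 8.
Leveled (Job 5@1, Job 1@3, Job 2@5, Job 3@9, Job 4@9): d1:2  d2:2  d3:3  d4:3  d5:4  d6:4  d7:4  d8:4  d9:4  d10:0 ⇒ 4.
Reduction 8 − 4 = 4.

4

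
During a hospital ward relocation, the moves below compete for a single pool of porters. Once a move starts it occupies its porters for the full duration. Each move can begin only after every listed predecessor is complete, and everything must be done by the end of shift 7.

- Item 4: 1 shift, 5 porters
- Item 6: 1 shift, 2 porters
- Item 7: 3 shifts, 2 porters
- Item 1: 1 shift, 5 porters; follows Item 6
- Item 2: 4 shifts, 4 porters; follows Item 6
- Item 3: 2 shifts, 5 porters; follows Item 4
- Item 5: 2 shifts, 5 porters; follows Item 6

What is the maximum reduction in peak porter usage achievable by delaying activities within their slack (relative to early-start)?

Early-start peak: s1:9  s2:21  s3:16  s4:4  s5:4  s6:0  s7:0 ⇒ 21.
Leveled (Item 4@1, Item 6@1, Item 7@1, Item 1@2, Item 2@3, Item 3@4, Item 5@6): s1:9  s2:7  s3:6  s4:9  s5:9  s6:9  s7:5 ⇒ 9.
Reduction 21 − 9 = 12.

12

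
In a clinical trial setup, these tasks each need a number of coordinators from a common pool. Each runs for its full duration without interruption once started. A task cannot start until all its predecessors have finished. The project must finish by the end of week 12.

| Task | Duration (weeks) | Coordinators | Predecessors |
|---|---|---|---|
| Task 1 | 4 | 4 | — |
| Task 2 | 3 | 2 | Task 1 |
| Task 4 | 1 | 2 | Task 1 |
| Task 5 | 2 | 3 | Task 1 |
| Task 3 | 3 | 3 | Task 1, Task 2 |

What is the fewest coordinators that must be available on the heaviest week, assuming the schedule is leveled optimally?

4

Early-start (Task 1@1, Task 2@5, Task 4@5, Task 5@5, Task 3@8) gives peak 7: w1:4  w2:4  w3:4  w4:4  w5:7  w6:5  w7:2  w8:3  w9:3  w10:3  w11:0  w12:0.
Shift Task 5→8, Task 3→10.
Schedule Task 1@1, Task 2@5, Task 4@5, Task 5@8, Task 3@10: w1:4  w2:4  w3:4  w4:4  w5:4  w6:2  w7:2  w8:3  w9:3  w10:3  w11:3  w12:3 — peak 4.
Total coordinator-weeks = 39 over 12 weeks ⇒ peak ≥ ⌈39/12⌉ = 4, so 4 is optimal.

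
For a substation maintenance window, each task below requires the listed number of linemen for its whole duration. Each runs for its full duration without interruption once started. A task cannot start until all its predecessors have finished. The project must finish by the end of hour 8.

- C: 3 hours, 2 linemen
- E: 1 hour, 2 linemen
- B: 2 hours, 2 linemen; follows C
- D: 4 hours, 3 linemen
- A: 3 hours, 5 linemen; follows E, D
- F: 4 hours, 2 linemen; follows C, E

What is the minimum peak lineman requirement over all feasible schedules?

Early-start (C@1, E@1, B@4, D@1, A@5, F@4) gives peak 9: h1:7  h2:5  h3:5  h4:7  h5:9  h6:7  h7:7  h8:0.
Shift A→6.
Schedule C@1, E@1, B@4, D@1, A@6, F@4: h1:7  h2:5  h3:5  h4:7  h5:4  h6:7  h7:7  h8:5 — peak 7.

7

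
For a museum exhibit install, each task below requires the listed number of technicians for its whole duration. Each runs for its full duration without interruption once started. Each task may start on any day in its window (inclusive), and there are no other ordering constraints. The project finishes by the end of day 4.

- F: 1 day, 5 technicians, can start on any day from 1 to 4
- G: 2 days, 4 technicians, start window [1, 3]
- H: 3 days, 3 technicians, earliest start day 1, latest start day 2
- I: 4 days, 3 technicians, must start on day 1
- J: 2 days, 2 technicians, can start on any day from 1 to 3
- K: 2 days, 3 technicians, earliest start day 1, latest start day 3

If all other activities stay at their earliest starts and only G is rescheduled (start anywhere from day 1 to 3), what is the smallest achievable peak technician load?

16

G@1: d1:20  d2:15  d3:6  d4:3 → peak 20
G@2: d1:16  d2:15  d3:10  d4:3 → peak 16
G@3: d1:16  d2:11  d3:10  d4:7 → peak 16
Best is G@2, peak 16.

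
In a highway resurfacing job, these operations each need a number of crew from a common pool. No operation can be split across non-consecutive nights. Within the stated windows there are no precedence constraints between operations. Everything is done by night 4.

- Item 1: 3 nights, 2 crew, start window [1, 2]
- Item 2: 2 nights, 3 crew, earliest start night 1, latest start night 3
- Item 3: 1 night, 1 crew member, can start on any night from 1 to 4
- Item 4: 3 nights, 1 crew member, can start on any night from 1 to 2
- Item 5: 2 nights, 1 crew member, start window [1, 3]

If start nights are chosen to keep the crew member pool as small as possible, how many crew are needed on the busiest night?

6

Early-start (Item 1@1, Item 2@1, Item 3@1, Item 4@1, Item 5@1) gives peak 8: n1:8  n2:7  n3:3  n4:0.
Shift Item 4→2, Item 5→3.
Schedule Item 1@1, Item 2@1, Item 3@1, Item 4@2, Item 5@3: n1:6  n2:6  n3:4  n4:2 — peak 6.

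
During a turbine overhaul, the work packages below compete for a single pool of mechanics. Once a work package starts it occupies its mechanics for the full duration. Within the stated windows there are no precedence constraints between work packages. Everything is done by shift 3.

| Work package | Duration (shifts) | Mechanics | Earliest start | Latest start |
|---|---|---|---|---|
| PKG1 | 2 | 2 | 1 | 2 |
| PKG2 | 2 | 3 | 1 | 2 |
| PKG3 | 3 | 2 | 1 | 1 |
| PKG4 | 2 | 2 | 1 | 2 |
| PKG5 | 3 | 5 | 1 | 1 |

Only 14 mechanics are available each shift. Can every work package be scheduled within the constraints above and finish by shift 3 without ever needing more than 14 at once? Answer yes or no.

Schedule PKG1@1, PKG2@1, PKG3@1, PKG4@1, PKG5@1: s1:14  s2:14  s3:7 — peak 14 ≤ 14.

yes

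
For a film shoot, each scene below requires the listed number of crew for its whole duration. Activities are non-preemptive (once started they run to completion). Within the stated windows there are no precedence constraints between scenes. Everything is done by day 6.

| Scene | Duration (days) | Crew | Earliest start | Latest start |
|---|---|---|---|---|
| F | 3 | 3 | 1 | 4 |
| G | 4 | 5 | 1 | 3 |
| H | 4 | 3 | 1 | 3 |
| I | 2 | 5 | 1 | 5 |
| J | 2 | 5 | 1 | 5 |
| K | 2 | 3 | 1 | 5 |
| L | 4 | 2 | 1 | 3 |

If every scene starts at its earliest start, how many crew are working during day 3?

13

At early start, day 3 has: F, G, H, L.
Demand: 3 + 5 + 3 + 2 = 13.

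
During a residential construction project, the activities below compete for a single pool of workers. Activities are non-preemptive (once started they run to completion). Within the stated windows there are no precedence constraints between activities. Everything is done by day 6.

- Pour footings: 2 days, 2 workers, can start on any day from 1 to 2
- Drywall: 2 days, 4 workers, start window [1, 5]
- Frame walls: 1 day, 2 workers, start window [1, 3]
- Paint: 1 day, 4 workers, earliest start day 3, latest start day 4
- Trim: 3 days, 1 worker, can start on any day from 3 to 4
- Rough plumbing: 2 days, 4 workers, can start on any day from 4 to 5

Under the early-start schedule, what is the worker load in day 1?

8

At early start, day 1 has: Pour footings, Drywall, Frame walls.
Demand: 2 + 4 + 2 = 8.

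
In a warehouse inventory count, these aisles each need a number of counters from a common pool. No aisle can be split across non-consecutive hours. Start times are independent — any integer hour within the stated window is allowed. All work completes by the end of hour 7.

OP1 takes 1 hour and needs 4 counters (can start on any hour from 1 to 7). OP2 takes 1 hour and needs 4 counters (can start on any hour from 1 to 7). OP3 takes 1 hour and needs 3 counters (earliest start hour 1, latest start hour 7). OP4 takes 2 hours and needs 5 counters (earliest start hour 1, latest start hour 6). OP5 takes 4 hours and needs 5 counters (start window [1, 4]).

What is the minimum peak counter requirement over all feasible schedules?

Early-start (OP1@1, OP2@1, OP3@1, OP4@1, OP5@1) gives peak 21: h1:21  h2:10  h3:5  h4:5  h5:0  h6:0  h7:0.
Shift OP3→2, OP4→2, OP5→4.
Schedule OP1@1, OP2@1, OP3@2, OP4@2, OP5@4: h1:8  h2:8  h3:5  h4:5  h5:5  h6:5  h7:5 — peak 8.

8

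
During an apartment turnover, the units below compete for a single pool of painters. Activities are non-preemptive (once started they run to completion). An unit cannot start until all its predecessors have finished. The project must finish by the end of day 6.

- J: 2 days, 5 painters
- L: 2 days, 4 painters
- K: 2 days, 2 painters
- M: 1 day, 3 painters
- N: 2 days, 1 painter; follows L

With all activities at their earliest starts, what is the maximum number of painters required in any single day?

14

Early-start schedule: J@1, L@1, K@1, M@1, N@3.
Load per day: day 1: 14, day 2: 11, day 3: 1, day 4: 1, day 5: 0, day 6: 0.
Peak is 14.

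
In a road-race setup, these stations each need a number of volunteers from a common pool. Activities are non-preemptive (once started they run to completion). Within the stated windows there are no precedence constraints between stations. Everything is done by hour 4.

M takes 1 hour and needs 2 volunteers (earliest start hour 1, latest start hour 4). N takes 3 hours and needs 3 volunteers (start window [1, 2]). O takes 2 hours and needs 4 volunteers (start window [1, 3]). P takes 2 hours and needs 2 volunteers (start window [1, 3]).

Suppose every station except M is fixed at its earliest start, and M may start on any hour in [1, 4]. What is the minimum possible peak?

M@1: h1:11  h2:9  h3:3  h4:0 → peak 11
M@2: h1:9  h2:11  h3:3  h4:0 → peak 11
M@3: h1:9  h2:9  h3:5  h4:0 → peak 9
M@4: h1:9  h2:9  h3:3  h4:2 → peak 9
Best is M@3, peak 9.

9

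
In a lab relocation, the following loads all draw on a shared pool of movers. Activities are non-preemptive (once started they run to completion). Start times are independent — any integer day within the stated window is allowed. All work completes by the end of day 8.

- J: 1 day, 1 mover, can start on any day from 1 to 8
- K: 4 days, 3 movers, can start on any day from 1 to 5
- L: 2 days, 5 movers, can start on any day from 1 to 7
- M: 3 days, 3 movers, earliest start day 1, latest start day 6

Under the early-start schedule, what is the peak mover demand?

12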